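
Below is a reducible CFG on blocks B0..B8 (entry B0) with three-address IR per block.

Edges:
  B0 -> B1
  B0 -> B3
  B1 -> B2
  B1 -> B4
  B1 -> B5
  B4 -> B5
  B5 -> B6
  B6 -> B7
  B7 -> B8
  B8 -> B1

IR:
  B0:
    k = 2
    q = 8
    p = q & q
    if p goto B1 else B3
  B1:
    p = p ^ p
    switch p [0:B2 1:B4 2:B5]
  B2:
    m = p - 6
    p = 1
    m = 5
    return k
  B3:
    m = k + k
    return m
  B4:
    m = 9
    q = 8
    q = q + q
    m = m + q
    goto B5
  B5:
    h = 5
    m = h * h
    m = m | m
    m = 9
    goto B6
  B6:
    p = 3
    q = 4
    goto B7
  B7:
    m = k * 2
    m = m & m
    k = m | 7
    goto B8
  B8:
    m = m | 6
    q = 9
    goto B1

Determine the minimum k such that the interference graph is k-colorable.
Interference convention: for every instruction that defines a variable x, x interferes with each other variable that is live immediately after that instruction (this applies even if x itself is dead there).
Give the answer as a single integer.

Answer: 4

Derivation:
Block summaries:
  B0: def={k,p,q} ue=∅
  B1: def={p} ue={p}
  B2: def={m,p} ue={k,p}
  B3: def={m} ue={k}
  B4: def={m,q} ue=∅
  B5: def={h,m} ue=∅
  B6: def={p,q} ue=∅
  B7: def={k,m} ue={k}
  B8: def={m,q} ue={m}

Backward fixpoint:
  B0 li=∅ lo={k,p}
  B1 li={k,p} lo={k,p}
  B2 li={k,p} lo=∅
  B3 li={k} lo=∅
  B4 li={k} lo={k}
  B5 li={k} lo={k}
  B6 li={k} lo={k,p}
  B7 li={k,p} lo={k,m,p}
  B8 li={k,m,p} lo={k,p}

Interfere edges:
  h↔{k}
  k↔{h,m,p,q}
  m↔{k,p,q}
  p↔{k,m,q}
  q↔{k,m,p}

Colouring:
  lower bound: {k,m,p,q} mutually conflict ⇒ χ ≥ 4
  4-colouring: R0={k}  R1={h,m}  R2={p}  R3={q}
  χ = 4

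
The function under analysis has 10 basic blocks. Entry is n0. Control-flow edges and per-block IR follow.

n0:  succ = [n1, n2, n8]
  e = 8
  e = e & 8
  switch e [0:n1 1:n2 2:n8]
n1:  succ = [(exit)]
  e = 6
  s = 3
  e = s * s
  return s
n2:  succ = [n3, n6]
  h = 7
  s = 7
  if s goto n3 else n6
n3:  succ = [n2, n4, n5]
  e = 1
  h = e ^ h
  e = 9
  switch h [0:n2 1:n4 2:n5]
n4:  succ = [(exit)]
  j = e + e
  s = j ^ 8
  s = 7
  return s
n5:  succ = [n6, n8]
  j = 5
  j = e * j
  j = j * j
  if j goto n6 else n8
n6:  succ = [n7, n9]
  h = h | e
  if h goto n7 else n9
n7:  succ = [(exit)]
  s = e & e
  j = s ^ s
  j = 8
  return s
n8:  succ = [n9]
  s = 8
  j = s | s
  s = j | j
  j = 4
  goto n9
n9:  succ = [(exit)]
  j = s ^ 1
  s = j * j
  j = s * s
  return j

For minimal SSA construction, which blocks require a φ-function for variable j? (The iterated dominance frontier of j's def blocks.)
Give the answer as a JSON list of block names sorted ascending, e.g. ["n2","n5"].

Answer: ["n6", "n8", "n9"]

Working:
idom tree: n1←n0 n2←n0 n3←n2 n4←n3 n5←n3 n6←n2 n7←n6 n8←n0 n9←n0
Dom at joins:
  n2: preds {n0,n3}: {n0} ∩ {n0,n2,n3} = {n0}; idom=n0
  n6: preds {n2,n5}: {n0,n2} ∩ {n0,n2,n3,n5} = {n0,n2}; idom=n2
  n8: preds {n0,n5}: {n0} ∩ {n0,n2,n3,n5} = {n0}; idom=n0
  n9: preds {n6,n8}: {n0,n2,n6} ∩ {n0,n8} = {n0}; idom=n0

Frontier:
  join n2 pred n0: · stop@n0
  join n2 pred n3: n3→n2 stop@n0
  join n6 pred n2: · stop@n2
  join n6 pred n5: n5→n3 stop@n2
  join n8 pred n0: · stop@n0
  join n8 pred n5: n5→n3→n2 stop@n0
  join n9 pred n6: n6→n2 stop@n0
  join n9 pred n8: n8 stop@n0
  n0: DF=∅
  n1: DF=∅
  n2: DF={n2,n8,n9}
  n3: DF={n2,n6,n8}
  n4: DF=∅
  n5: DF={n6,n8}
  n6: DF={n9}
  n7: DF=∅
  n8: DF={n9}
  n9: DF=∅

φ for j: defs {n4,n5,n7,n8,n9}
  DF⁺ = {n6,n8,n9}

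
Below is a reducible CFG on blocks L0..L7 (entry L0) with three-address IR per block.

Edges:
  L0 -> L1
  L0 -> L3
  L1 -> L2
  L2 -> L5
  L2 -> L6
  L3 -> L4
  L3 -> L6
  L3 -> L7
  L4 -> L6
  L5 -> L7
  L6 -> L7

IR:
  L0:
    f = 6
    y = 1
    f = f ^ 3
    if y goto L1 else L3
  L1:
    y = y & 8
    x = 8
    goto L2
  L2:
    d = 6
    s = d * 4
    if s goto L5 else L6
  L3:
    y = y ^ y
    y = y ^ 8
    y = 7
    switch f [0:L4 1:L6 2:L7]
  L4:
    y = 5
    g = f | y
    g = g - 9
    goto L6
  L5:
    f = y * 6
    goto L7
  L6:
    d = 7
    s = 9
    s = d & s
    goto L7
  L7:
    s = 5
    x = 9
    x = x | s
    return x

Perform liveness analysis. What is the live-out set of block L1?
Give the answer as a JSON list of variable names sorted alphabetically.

Answer: ["y"]

Analysis:
Per-block:
  L0: {f,y} / ∅
  L1: {x,y} / {y}
  L2: {d,s} / ∅
  L3: {y} / {f,y}
  L4: {g,y} / {f}
  L5: {f} / {y}
  L6: {d,s} / ∅
  L7: {s,x} / ∅

Backward fixpoint:
  L0: in=∅ out={f,y}
  L1: in={y} out={y}
  L2: in={y} out={y}
  L3: in={f,y} out={f}
  L4: in={f} out=∅
  L5: in={y} out=∅
  L6: in=∅ out=∅
  L7: in=∅ out=∅

live-out(L1) = ["y"]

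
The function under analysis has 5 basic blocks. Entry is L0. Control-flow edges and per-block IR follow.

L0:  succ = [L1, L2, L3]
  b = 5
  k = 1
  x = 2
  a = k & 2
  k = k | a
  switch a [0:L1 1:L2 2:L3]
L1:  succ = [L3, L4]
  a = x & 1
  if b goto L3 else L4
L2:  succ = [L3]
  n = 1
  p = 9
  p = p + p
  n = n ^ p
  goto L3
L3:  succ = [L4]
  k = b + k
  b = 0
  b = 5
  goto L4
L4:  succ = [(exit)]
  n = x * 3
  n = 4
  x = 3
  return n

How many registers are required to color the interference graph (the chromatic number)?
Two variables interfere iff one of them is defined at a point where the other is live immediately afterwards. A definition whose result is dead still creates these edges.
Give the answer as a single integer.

Answer: 5

Derivation:
def/use:
  L0: def={a,b,k,x} ue=∅
  L1: def={a} ue={b,x}
  L2: def={n,p} ue=∅
  L3: def={b,k} ue={b,k}
  L4: def={n,x} ue={x}

Liveness:
  L0: in=∅ out={b,k,x}
  L1: in={b,k,x} out={b,k,x}
  L2: in={b,k,x} out={b,k,x}
  L3: in={b,k,x} out={x}
  L4: in={x} out=∅

Conflict graph:
  a: {b,k,x}
  b: {a,k,n,p,x}
  k: {a,b,n,p,x}
  n: {b,k,p,x}
  p: {b,k,n,x}
  x: {a,b,k,n,p}

Colouring:
  lower bound: {b,k,n,p,x} mutually conflict ⇒ χ ≥ 5
  5-colouring: c0={b}  c1={k}  c2={x}  c3={a,n}  c4={p}
  χ = 5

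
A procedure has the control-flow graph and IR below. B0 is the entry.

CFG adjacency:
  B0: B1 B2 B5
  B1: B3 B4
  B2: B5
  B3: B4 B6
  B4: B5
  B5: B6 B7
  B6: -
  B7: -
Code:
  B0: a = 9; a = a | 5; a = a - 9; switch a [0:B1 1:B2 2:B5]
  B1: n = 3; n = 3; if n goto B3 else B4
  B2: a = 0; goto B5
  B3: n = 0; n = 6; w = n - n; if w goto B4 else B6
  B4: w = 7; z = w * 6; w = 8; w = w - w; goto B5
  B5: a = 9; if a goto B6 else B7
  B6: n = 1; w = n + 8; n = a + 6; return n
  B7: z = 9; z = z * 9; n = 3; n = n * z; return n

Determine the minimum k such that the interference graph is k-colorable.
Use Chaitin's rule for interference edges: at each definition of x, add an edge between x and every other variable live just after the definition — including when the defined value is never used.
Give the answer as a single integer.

Answer: 2

Derivation:
Block summaries:
  B0: def={a} ue=∅
  B1: def={n} ue=∅
  B2: def={a} ue=∅
  B3: def={n,w} ue=∅
  B4: def={w,z} ue=∅
  B5: def={a} ue=∅
  B6: def={n,w} ue={a}
  B7: def={n,z} ue=∅

Live sets:
  live B0: ∅→{a}
  live B1: {a}→{a}
  live B2: ∅→∅
  live B3: {a}→{a}
  live B4: ∅→∅
  live B5: ∅→{a}
  live B6: {a}→∅
  live B7: ∅→∅

Interference:
  a↔{n,w}
  n↔{a,z}
  w↔{a}
  z↔{n}

Registers:
  lower bound: {a,n} mutually conflict ⇒ χ ≥ 2
  2-colouring: R0={a,z}  R1={n,w}
  χ = 2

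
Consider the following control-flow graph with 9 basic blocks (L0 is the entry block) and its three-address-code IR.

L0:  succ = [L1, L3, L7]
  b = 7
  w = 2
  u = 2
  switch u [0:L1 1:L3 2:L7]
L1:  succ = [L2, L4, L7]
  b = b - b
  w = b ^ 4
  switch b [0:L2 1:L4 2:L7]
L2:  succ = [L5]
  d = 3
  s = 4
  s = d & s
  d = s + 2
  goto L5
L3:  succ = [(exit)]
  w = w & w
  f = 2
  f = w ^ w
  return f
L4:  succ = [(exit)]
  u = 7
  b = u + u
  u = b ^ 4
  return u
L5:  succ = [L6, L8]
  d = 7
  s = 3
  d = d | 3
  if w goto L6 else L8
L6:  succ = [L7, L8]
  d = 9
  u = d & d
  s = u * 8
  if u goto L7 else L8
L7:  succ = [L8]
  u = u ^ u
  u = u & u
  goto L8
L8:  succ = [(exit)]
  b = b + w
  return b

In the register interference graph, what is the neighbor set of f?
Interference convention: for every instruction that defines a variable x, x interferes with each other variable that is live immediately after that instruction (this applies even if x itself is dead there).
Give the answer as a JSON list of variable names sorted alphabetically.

Answer: ["w"]

Analysis:
Per-block:
  L0: {b,u,w} / ∅
  L1: {b,w} / {b}
  L2: {d,s} / ∅
  L3: {f,w} / {w}
  L4: {b,u} / ∅
  L5: {d,s} / {w}
  L6: {d,s,u} / ∅
  L7: {u} / {u}
  L8: {b} / {b,w}

Liveness:
  L0: in=∅ out={b,u,w}
  L1: in={b,u} out={b,u,w}
  L2: in={b,w} out={b,w}
  L3: in={w} out=∅
  L4: in=∅ out=∅
  L5: in={b,w} out={b,w}
  L6: in={b,w} out={b,u,w}
  L7: in={b,u,w} out={b,w}
  L8: in={b,w} out=∅

Interference:
  b — {d,s,u,w}
  d — {b,s,w}
  f — {w}
  s — {b,d,u,w}
  u — {b,s,w}
  w — {b,d,f,s,u}

N(f) = ["w"]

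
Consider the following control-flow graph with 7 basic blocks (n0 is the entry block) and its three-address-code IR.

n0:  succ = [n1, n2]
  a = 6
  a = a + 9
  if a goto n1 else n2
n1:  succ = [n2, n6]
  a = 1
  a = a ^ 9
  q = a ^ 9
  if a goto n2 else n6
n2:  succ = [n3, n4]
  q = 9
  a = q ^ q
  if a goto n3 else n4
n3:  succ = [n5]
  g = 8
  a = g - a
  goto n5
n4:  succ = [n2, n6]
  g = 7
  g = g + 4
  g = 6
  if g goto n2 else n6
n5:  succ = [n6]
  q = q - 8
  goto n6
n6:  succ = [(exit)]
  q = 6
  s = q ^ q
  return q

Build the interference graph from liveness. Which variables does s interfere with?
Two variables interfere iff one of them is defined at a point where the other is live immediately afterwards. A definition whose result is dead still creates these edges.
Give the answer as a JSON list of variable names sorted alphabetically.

def/use:
  n0 def {a} use ∅
  n1 def {a,q} use ∅
  n2 def {a,q} use ∅
  n3 def {a,g} use {a}
  n4 def {g} use ∅
  n5 def {q} use {q}
  n6 def {q,s} use ∅

Liveness:
  live n0: ∅→∅
  live n1: ∅→∅
  live n2: ∅→{a,q}
  live n3: {a,q}→{q}
  live n4: ∅→∅
  live n5: {q}→∅
  live n6: ∅→∅

Interfere edges:
  a — {g,q}
  g — {a,q}
  q — {a,g,s}
  s — {q}

N(s) = ["q"]

Answer: ["q"]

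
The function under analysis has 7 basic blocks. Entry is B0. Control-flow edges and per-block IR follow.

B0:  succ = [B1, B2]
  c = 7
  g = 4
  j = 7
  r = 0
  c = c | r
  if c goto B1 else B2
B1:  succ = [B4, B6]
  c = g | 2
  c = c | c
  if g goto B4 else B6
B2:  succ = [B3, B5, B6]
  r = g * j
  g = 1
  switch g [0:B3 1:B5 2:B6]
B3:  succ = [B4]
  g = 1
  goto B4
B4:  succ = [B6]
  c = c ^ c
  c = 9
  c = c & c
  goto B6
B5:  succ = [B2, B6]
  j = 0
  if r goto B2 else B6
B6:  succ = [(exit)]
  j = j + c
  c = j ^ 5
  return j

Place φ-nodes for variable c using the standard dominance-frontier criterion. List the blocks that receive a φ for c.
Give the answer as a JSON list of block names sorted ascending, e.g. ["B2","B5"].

idom tree: B1←B0 B2←B0 B3←B2 B4←B0 B5←B2 B6←B0
Dom at joins:
  B2: preds {B0,B5}: {B0} ∩ {B0,B2,B5} = {B0}; idom=B0
  B4: preds {B1,B3}: {B0,B1} ∩ {B0,B2,B3} = {B0}; idom=B0
  B6: preds {B1,B2,B4,B5}: {B0,B1} ∩ {B0,B2} ∩ {B0,B4} ∩ {B0,B2,B5} = {B0}; idom=B0

Frontier:
  join B2 pred B0: · stop@B0
  join B2 pred B5: B5→B2 stop@B0
  join B4 pred B1: B1 stop@B0
  join B4 pred B3: B3→B2 stop@B0
  join B6 pred B1: B1 stop@B0
  join B6 pred B2: B2 stop@B0
  join B6 pred B4: B4 stop@B0
  join B6 pred B5: B5→B2 stop@B0
  B0: DF=∅
  B1: DF={B4,B6}
  B2: DF={B2,B4,B6}
  B3: DF={B4}
  B4: DF={B6}
  B5: DF={B2,B6}
  B6: DF=∅

φ for c: defs {B0,B1,B4,B6}
  DF⁺ = {B4,B6}

Answer: ["B4", "B6"]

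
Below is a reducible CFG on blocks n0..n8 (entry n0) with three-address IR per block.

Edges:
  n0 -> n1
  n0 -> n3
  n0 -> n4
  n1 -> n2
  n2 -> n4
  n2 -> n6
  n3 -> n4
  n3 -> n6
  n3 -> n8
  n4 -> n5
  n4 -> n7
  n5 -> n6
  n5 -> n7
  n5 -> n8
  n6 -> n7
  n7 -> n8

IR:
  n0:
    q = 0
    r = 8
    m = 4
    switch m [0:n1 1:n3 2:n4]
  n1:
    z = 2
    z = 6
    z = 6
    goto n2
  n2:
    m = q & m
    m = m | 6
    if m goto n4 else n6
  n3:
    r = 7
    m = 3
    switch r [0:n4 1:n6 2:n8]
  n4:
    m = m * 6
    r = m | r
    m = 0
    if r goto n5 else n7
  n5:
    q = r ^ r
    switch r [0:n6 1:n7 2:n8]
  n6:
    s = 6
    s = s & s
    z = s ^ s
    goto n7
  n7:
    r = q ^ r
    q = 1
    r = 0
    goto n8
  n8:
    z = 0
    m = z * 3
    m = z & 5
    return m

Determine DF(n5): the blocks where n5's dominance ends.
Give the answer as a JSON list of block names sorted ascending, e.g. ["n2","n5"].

idom tree: n1←n0 n2←n1 n3←n0 n4←n0 n5←n4 n6←n0 n7←n0 n8←n0
Dom at joins:
  n4: preds {n0,n2,n3}: {n0} ∩ {n0,n1,n2} ∩ {n0,n3} = {n0}; idom=n0
  n6: preds {n2,n3,n5}: {n0,n1,n2} ∩ {n0,n3} ∩ {n0,n4,n5} = {n0}; idom=n0
  n7: preds {n4,n5,n6}: {n0,n4} ∩ {n0,n4,n5} ∩ {n0,n6} = {n0}; idom=n0
  n8: preds {n3,n5,n7}: {n0,n3} ∩ {n0,n4,n5} ∩ {n0,n7} = {n0}; idom=n0

DF derivation:
  join n4 pred n0: · stop@n0
  join n4 pred n2: n2→n1 stop@n0
  join n4 pred n3: n3 stop@n0
  join n6 pred n2: n2→n1 stop@n0
  join n6 pred n3: n3 stop@n0
  join n6 pred n5: n5→n4 stop@n0
  join n7 pred n4: n4 stop@n0
  join n7 pred n5: n5→n4 stop@n0
  join n7 pred n6: n6 stop@n0
  join n8 pred n3: n3 stop@n0
  join n8 pred n5: n5→n4 stop@n0
  join n8 pred n7: n7 stop@n0
  DF(n0)=∅
  DF(n1)={n4,n6}
  DF(n2)={n4,n6}
  DF(n3)={n4,n6,n8}
  DF(n4)={n6,n7,n8}
  DF(n5)={n6,n7,n8}
  DF(n6)={n7}
  DF(n7)={n8}
  DF(n8)=∅

DF(n5) = ["n6", "n7", "n8"]

Answer: ["n6", "n7", "n8"]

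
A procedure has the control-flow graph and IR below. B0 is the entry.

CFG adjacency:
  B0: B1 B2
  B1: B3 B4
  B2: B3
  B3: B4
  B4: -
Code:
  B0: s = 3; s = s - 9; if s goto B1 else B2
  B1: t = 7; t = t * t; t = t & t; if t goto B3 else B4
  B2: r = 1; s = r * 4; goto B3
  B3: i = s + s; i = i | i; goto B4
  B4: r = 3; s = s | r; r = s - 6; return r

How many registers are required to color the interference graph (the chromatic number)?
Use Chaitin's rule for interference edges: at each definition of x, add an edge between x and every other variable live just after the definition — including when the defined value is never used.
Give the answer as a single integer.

Answer: 2

Analysis:
def/use:
  B0: def={s} ue=∅
  B1: def={t} ue=∅
  B2: def={r,s} ue=∅
  B3: def={i} ue={s}
  B4: def={r,s} ue={s}

Backward fixpoint:
  live B0: ∅→{s}
  live B1: {s}→{s}
  live B2: ∅→{s}
  live B3: {s}→{s}
  live B4: {s}→∅

Interfere edges:
  i: {s}
  r: {s}
  s: {i,r,t}
  t: {s}

Chromatic number:
  {i,s} pairwise interfere (2-clique) ⇒ χ ≥ 2
  2-colouring: r0={s}  r1={i,r,t}
  χ = 2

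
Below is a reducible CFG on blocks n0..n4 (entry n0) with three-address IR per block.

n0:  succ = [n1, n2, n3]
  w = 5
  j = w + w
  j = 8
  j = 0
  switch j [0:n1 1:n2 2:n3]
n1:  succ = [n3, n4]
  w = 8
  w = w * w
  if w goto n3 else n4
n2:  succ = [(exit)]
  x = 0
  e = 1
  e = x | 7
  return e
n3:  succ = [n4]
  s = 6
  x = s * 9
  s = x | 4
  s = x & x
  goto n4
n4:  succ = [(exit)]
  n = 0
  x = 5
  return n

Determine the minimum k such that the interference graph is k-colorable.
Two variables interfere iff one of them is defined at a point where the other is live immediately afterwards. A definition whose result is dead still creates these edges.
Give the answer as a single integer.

Per-block:
  n0: def={j,w} ue=∅
  n1: def={w} ue=∅
  n2: def={e,x} ue=∅
  n3: def={s,x} ue=∅
  n4: def={n,x} ue=∅

Backward fixpoint:
  n0 li=∅ lo=∅
  n1 li=∅ lo=∅
  n2 li=∅ lo=∅
  n3 li=∅ lo=∅
  n4 li=∅ lo=∅

Conflict graph:
  e↔{x}
  j↔∅
  n↔{x}
  s↔{x}
  w↔∅
  x↔{e,n,s}

Colouring:
  {e,x} pairwise interfere (2-clique) ⇒ χ ≥ 2
  assign e→r1 j→r0 n→r1 s→r1 w→r0 x→r0 — no edge inside a register ⇒ χ ≤ 2
  χ = 2

Answer: 2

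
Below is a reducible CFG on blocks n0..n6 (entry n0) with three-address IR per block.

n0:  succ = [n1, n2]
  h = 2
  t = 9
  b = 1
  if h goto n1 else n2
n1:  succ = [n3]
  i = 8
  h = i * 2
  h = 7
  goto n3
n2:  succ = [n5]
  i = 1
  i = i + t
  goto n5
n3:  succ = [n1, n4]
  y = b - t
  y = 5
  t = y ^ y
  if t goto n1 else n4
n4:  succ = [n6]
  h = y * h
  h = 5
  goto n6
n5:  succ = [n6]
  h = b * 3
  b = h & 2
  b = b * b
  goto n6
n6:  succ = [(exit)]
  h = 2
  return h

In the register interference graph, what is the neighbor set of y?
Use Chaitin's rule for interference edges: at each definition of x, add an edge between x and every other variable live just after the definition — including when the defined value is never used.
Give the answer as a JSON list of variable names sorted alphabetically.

Answer: ["b", "h", "t"]

Analysis:
Block summaries:
  n0 def {b,h,t} use ∅
  n1 def {h,i} use ∅
  n2 def {i} use {t}
  n3 def {t,y} use {b,t}
  n4 def {h} use {h,y}
  n5 def {b,h} use {b}
  n6 def {h} use ∅

Backward fixpoint:
  live n0: ∅→{b,t}
  live n1: {b,t}→{b,h,t}
  live n2: {b,t}→{b}
  live n3: {b,h,t}→{b,h,t,y}
  live n4: {h,y}→∅
  live n5: {b}→∅
  live n6: ∅→∅

Conflict graph:
  b: {h,i,t,y}
  h: {b,t,y}
  i: {b,t}
  t: {b,h,i,y}
  y: {b,h,t}

N(y) = ["b", "h", "t"]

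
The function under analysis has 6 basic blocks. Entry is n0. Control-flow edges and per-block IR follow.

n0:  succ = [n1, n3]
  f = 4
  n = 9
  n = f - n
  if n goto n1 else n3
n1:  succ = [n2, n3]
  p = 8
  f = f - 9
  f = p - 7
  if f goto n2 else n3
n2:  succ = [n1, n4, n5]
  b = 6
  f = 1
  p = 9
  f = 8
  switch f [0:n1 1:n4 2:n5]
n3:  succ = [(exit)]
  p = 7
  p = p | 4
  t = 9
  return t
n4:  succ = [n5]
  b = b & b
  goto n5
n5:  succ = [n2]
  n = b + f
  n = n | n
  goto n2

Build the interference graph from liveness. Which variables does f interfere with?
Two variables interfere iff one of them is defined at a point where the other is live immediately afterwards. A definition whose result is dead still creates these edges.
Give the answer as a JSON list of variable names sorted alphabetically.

Answer: ["b", "n", "p"]

Derivation:
def/use:
  n0: def={f,n} ue=∅
  n1: def={f,p} ue={f}
  n2: def={b,f,p} ue=∅
  n3: def={p,t} ue=∅
  n4: def={b} ue={b}
  n5: def={n} ue={b,f}

Liveness:
  live n0: ∅→{f}
  live n1: {f}→∅
  live n2: ∅→{b,f}
  live n3: ∅→∅
  live n4: {b,f}→{b,f}
  live n5: {b,f}→∅

Conflict graph:
  b — {f,p}
  f — {b,n,p}
  n — {f}
  p — {b,f}
  t — ∅

N(f) = ["b", "n", "p"]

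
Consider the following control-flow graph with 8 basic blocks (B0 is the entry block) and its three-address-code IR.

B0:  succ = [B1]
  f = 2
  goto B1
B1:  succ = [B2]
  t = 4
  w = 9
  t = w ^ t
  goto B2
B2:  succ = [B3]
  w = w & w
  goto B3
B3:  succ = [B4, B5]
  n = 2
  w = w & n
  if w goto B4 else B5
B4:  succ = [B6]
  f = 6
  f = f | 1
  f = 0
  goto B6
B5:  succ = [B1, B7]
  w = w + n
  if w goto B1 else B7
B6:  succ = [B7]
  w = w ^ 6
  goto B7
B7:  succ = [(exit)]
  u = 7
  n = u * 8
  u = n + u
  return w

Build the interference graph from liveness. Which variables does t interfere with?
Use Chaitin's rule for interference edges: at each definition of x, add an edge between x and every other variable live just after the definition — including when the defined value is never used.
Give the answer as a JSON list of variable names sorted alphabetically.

Answer: ["w"]

Analysis:
def/use:
  B0: def={f} ue=∅
  B1: def={t,w} ue=∅
  B2: def={w} ue={w}
  B3: def={n,w} ue={w}
  B4: def={f} ue=∅
  B5: def={w} ue={n,w}
  B6: def={w} ue={w}
  B7: def={n,u} ue={w}

Backward fixpoint:
  B0: in=∅ out=∅
  B1: in=∅ out={w}
  B2: in={w} out={w}
  B3: in={w} out={n,w}
  B4: in={w} out={w}
  B5: in={n,w} out={w}
  B6: in={w} out={w}
  B7: in={w} out=∅

Interfere edges:
  f: {w}
  n: {u,w}
  t: {w}
  u: {n,w}
  w: {f,n,t,u}

N(t) = ["w"]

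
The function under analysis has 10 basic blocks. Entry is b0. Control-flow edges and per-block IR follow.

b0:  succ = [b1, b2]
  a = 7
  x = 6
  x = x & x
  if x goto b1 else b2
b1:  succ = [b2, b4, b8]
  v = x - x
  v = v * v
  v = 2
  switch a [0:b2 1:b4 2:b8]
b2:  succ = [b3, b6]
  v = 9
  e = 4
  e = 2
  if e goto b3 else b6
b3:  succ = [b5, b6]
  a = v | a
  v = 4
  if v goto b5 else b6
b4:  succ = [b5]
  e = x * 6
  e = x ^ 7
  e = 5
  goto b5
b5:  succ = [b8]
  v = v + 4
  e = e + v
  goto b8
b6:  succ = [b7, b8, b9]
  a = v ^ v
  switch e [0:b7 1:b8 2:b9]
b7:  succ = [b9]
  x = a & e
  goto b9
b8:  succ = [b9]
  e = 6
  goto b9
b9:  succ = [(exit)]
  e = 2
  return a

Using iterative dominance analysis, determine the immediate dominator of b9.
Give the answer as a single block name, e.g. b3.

Answer: b0

Working:
idom tree: b1←b0 b2←b0 b3←b2 b4←b1 b5←b0 b6←b2 b7←b6 b8←b0 b9←b0
Join-block Dom:
  b2: preds {b0,b1}: {b0} ∩ {b0,b1} = {b0}; idom=b0
  b5: preds {b3,b4}: {b0,b2,b3} ∩ {b0,b1,b4} = {b0}; idom=b0
  b6: preds {b2,b3}: {b0,b2} ∩ {b0,b2,b3} = {b0,b2}; idom=b2
  b8: preds {b1,b5,b6}: {b0,b1} ∩ {b0,b5} ∩ {b0,b2,b6} = {b0}; idom=b0
  b9: preds {b6,b7,b8}: {b0,b2,b6} ∩ {b0,b2,b6,b7} ∩ {b0,b8} = {b0}; idom=b0

idom(b9) = b0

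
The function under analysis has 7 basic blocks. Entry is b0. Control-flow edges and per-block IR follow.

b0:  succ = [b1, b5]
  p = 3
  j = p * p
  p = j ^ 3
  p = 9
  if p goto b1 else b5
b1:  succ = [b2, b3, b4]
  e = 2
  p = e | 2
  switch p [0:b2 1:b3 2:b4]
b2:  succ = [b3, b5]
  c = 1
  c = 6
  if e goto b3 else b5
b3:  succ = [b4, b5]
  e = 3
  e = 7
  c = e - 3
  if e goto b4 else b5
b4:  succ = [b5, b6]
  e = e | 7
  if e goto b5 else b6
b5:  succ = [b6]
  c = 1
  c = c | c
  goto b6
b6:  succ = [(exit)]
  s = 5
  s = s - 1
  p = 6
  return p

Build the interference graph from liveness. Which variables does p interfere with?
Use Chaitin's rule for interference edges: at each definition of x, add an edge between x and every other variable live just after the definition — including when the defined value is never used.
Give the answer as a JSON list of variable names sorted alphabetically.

Block summaries:
  b0: {j,p} / ∅
  b1: {e,p} / ∅
  b2: {c} / {e}
  b3: {c,e} / ∅
  b4: {e} / {e}
  b5: {c} / ∅
  b6: {p,s} / ∅

Backward fixpoint:
  live b0: ∅→∅
  live b1: ∅→{e}
  live b2: {e}→∅
  live b3: ∅→{e}
  live b4: {e}→∅
  live b5: ∅→∅
  live b6: ∅→∅

Interfere edges:
  c: {e}
  e: {c,p}
  j: ∅
  p: {e}
  s: ∅

N(p) = ["e"]

Answer: ["e"]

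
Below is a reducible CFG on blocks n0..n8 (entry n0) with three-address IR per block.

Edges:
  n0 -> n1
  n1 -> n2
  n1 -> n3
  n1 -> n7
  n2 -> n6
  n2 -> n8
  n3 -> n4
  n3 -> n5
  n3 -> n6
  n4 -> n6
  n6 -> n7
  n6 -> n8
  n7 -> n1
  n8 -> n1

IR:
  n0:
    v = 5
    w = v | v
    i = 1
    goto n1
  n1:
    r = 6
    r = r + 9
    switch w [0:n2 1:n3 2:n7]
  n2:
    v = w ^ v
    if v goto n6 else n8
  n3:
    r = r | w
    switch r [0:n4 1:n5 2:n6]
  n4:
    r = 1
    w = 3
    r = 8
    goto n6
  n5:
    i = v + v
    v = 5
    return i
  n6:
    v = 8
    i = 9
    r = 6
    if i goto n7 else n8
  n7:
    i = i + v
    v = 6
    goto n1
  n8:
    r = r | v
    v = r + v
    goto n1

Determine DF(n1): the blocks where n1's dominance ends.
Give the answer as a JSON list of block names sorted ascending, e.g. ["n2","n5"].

idom tree: n1←n0 n2←n1 n3←n1 n4←n3 n5←n3 n6←n1 n7←n1 n8←n1
Dom∩ at merges:
  n1: preds {n0,n7,n8}: {n0} ∩ {n0,n1,n7} ∩ {n0,n1,n8} = {n0}; idom=n0
  n6: preds {n2,n3,n4}: {n0,n1,n2} ∩ {n0,n1,n3} ∩ {n0,n1,n3,n4} = {n0,n1}; idom=n1
  n7: preds {n1,n6}: {n0,n1} ∩ {n0,n1,n6} = {n0,n1}; idom=n1
  n8: preds {n2,n6}: {n0,n1,n2} ∩ {n0,n1,n6} = {n0,n1}; idom=n1

DF derivation:
  join n1 pred n0: · stop@n0
  join n1 pred n7: n7→n1 stop@n0
  join n1 pred n8: n8→n1 stop@n0
  join n6 pred n2: n2 stop@n1
  join n6 pred n3: n3 stop@n1
  join n6 pred n4: n4→n3 stop@n1
  join n7 pred n1: · stop@n1
  join n7 pred n6: n6 stop@n1
  join n8 pred n2: n2 stop@n1
  join n8 pred n6: n6 stop@n1
  n0: DF=∅
  n1: DF={n1}
  n2: DF={n6,n8}
  n3: DF={n6}
  n4: DF={n6}
  n5: DF=∅
  n6: DF={n7,n8}
  n7: DF={n1}
  n8: DF={n1}

DF(n1) = ["n1"]

Answer: ["n1"]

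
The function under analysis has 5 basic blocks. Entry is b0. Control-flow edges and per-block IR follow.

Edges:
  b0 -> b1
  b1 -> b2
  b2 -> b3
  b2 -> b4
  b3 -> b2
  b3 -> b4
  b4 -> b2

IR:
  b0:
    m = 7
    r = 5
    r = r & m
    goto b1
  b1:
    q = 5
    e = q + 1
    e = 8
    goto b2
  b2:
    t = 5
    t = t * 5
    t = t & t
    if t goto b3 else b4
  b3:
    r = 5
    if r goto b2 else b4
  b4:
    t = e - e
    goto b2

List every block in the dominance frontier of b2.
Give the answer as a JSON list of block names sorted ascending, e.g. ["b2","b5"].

Answer: ["b2"]

Derivation:
idom tree: b1←b0 b2←b1 b3←b2 b4←b2
Dom∩ at merges:
  b2: preds {b1,b3,b4}: {b0,b1} ∩ {b0,b1,b2,b3} ∩ {b0,b1,b2,b4} = {b0,b1}; idom=b1
  b4: preds {b2,b3}: {b0,b1,b2} ∩ {b0,b1,b2,b3} = {b0,b1,b2}; idom=b2

Frontier:
  join b2 pred b1: · stop@b1
  join b2 pred b3: b3→b2 stop@b1
  join b2 pred b4: b4→b2 stop@b1
  join b4 pred b2: · stop@b2
  join b4 pred b3: b3 stop@b2
  b0: DF=∅
  b1: DF=∅
  b2: DF={b2}
  b3: DF={b2,b4}
  b4: DF={b2}

DF(b2) = ["b2"]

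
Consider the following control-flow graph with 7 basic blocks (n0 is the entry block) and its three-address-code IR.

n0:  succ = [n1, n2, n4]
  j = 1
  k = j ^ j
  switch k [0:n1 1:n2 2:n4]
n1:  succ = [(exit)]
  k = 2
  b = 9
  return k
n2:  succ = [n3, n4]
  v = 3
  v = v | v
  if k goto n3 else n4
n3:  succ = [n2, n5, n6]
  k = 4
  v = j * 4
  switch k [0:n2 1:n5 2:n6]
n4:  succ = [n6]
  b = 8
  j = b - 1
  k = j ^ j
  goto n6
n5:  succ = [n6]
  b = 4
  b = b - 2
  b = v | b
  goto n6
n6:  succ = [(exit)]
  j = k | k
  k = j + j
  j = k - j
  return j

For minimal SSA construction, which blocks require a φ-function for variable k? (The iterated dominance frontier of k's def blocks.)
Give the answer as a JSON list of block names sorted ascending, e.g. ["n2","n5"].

idom tree: n1←n0 n2←n0 n3←n2 n4←n0 n5←n3 n6←n0
Dom at joins:
  n2: preds {n0,n3}: {n0} ∩ {n0,n2,n3} = {n0}; idom=n0
  n4: preds {n0,n2}: {n0} ∩ {n0,n2} = {n0}; idom=n0
  n6: preds {n3,n4,n5}: {n0,n2,n3} ∩ {n0,n4} ∩ {n0,n2,n3,n5} = {n0}; idom=n0

Frontier:
  join n2 pred n0: · stop@n0
  join n2 pred n3: n3→n2 stop@n0
  join n4 pred n0: · stop@n0
  join n4 pred n2: n2 stop@n0
  join n6 pred n3: n3→n2 stop@n0
  join n6 pred n4: n4 stop@n0
  join n6 pred n5: n5→n3→n2 stop@n0
  n0: DF=∅
  n1: DF=∅
  n2: DF={n2,n4,n6}
  n3: DF={n2,n6}
  n4: DF={n6}
  n5: DF={n6}
  n6: DF=∅

φ for k: defs {n0,n1,n3,n4,n6}
  DF⁺ = {n2,n4,n6}

Answer: ["n2", "n4", "n6"]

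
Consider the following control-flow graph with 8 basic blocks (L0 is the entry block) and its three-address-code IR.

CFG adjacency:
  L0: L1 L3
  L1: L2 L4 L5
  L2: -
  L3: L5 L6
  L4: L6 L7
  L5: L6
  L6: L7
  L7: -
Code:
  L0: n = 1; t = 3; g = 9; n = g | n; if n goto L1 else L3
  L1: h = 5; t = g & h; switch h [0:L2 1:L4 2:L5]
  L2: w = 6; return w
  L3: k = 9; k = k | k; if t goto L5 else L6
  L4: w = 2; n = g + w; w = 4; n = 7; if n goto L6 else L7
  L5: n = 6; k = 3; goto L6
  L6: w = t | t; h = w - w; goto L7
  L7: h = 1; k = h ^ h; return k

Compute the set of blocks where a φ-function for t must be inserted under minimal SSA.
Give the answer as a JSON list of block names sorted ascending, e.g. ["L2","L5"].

Answer: ["L5", "L6", "L7"]

Derivation:
idom tree: L1←L0 L2←L1 L3←L0 L4←L1 L5←L0 L6←L0 L7←L0
Dom at joins:
  L5: preds {L1,L3}: {L0,L1} ∩ {L0,L3} = {L0}; idom=L0
  L6: preds {L3,L4,L5}: {L0,L3} ∩ {L0,L1,L4} ∩ {L0,L5} = {L0}; idom=L0
  L7: preds {L4,L6}: {L0,L1,L4} ∩ {L0,L6} = {L0}; idom=L0

DF walk-up:
  join L5 pred L1: L1 stop@L0
  join L5 pred L3: L3 stop@L0
  join L6 pred L3: L3 stop@L0
  join L6 pred L4: L4→L1 stop@L0
  join L6 pred L5: L5 stop@L0
  join L7 pred L4: L4→L1 stop@L0
  join L7 pred L6: L6 stop@L0
  L0 → ∅
  L1 → {L5,L6,L7}
  L2 → ∅
  L3 → {L5,L6}
  L4 → {L6,L7}
  L5 → {L6}
  L6 → {L7}
  L7 → ∅

φ for t: defs {L0,L1}
  DF⁺ = {L5,L6,L7}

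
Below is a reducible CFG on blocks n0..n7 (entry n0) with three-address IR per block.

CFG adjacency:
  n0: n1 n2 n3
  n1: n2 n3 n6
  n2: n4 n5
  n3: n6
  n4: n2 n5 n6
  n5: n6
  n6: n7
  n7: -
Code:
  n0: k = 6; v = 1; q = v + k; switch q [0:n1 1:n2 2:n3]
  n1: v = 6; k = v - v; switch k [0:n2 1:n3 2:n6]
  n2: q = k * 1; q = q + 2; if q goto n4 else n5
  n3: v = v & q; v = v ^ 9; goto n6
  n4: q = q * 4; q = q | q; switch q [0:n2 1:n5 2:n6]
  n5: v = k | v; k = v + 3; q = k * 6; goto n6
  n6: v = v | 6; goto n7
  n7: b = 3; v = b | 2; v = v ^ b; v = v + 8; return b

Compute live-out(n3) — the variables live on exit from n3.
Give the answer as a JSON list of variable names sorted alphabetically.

Block summaries:
  n0: def={k,q,v} ue=∅
  n1: def={k,v} ue=∅
  n2: def={q} ue={k}
  n3: def={v} ue={q,v}
  n4: def={q} ue={q}
  n5: def={k,q,v} ue={k,v}
  n6: def={v} ue={v}
  n7: def={b,v} ue=∅

Liveness:
  n0: in=∅ out={k,q,v}
  n1: in={q} out={k,q,v}
  n2: in={k,v} out={k,q,v}
  n3: in={q,v} out={v}
  n4: in={k,q,v} out={k,v}
  n5: in={k,v} out={v}
  n6: in={v} out=∅
  n7: in=∅ out=∅

live-out(n3) = ["v"]

Answer: ["v"]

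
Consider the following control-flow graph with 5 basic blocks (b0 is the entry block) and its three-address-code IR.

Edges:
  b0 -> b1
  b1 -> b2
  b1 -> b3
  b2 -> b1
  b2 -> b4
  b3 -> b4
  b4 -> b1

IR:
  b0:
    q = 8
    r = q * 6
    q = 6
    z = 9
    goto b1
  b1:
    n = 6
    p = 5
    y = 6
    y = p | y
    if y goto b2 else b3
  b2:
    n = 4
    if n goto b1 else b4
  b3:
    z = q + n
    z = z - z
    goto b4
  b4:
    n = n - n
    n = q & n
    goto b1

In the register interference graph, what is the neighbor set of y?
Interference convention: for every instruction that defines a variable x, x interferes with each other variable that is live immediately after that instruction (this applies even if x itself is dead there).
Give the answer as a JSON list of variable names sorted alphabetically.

Block summaries:
  b0: def={q,r,z} ue=∅
  b1: def={n,p,y} ue=∅
  b2: def={n} ue=∅
  b3: def={z} ue={n,q}
  b4: def={n} ue={n,q}

Liveness:
  b0 li=∅ lo={q}
  b1 li={q} lo={n,q}
  b2 li={q} lo={n,q}
  b3 li={n,q} lo={n,q}
  b4 li={n,q} lo={q}

Conflict graph:
  n: {p,q,y,z}
  p: {n,q,y}
  q: {n,p,y,z}
  r: ∅
  y: {n,p,q}
  z: {n,q}

N(y) = ["n", "p", "q"]

Answer: ["n", "p", "q"]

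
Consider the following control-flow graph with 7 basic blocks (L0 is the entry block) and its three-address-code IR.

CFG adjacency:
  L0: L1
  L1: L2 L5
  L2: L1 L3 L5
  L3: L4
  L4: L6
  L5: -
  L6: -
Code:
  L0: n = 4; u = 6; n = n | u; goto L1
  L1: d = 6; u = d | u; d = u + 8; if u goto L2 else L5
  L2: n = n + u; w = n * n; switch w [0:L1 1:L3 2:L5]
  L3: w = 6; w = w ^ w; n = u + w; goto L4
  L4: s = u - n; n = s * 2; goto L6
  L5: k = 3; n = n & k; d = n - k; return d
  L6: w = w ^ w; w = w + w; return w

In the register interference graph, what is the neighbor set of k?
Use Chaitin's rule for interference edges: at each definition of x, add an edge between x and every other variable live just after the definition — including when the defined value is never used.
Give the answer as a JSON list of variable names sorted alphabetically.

Answer: ["n"]

Analysis:
Block summaries:
  L0 def {n,u} use ∅
  L1 def {d,u} use {u}
  L2 def {n,w} use {n,u}
  L3 def {n,w} use {u}
  L4 def {n,s} use {n,u}
  L5 def {d,k,n} use {n}
  L6 def {w} use {w}

Liveness:
  live L0: ∅→{n,u}
  live L1: {n,u}→{n,u}
  live L2: {n,u}→{n,u}
  live L3: {u}→{n,u,w}
  live L4: {n,u,w}→{w}
  live L5: {n}→∅
  live L6: {w}→∅

Interference:
  d↔{n,u}
  k↔{n}
  n↔{d,k,u,w}
  s↔{w}
  u↔{d,n,w}
  w↔{n,s,u}

N(k) = ["n"]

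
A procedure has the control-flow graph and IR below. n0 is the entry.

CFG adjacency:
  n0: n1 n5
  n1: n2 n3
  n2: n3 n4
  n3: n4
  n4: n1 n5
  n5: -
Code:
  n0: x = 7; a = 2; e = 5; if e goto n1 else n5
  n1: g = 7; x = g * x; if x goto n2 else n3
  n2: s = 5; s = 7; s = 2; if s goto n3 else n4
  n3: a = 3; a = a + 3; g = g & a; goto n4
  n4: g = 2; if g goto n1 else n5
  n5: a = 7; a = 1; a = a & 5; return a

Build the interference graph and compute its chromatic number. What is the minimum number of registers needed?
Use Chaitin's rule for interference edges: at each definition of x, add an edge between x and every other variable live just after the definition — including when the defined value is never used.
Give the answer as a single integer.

Answer: 3

Analysis:
Per-block:
  n0 def {a,e,x} use ∅
  n1 def {g,x} use {x}
  n2 def {s} use ∅
  n3 def {a,g} use {g}
  n4 def {g} use ∅
  n5 def {a} use ∅

Liveness:
  live n0: ∅→{x}
  live n1: {x}→{g,x}
  live n2: {g,x}→{g,x}
  live n3: {g,x}→{x}
  live n4: {x}→{x}
  live n5: ∅→∅

Conflict graph:
  a↔{g,x}
  e↔{x}
  g↔{a,s,x}
  s↔{g,x}
  x↔{a,e,g,s}

Chromatic number:
  clique {a,g,x} ⇒ need ≥ 3
  assign a→c2 e→c1 g→c1 s→c2 x→c0 — no edge inside a register ⇒ χ ≤ 3
  χ = 3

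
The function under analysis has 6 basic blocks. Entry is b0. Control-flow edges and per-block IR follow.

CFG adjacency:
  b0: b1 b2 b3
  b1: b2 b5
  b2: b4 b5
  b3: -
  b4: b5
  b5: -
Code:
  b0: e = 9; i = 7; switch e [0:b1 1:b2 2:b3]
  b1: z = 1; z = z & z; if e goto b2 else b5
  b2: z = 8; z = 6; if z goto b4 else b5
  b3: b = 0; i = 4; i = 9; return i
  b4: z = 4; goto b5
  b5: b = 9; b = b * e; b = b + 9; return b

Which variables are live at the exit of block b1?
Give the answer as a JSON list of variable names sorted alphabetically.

def/use:
  b0 def {e,i} use ∅
  b1 def {z} use {e}
  b2 def {z} use ∅
  b3 def {b,i} use ∅
  b4 def {z} use ∅
  b5 def {b} use {e}

Live sets:
  live b0: ∅→{e}
  live b1: {e}→{e}
  live b2: {e}→{e}
  live b3: ∅→∅
  live b4: {e}→{e}
  live b5: {e}→∅

live-out(b1) = ["e"]

Answer: ["e"]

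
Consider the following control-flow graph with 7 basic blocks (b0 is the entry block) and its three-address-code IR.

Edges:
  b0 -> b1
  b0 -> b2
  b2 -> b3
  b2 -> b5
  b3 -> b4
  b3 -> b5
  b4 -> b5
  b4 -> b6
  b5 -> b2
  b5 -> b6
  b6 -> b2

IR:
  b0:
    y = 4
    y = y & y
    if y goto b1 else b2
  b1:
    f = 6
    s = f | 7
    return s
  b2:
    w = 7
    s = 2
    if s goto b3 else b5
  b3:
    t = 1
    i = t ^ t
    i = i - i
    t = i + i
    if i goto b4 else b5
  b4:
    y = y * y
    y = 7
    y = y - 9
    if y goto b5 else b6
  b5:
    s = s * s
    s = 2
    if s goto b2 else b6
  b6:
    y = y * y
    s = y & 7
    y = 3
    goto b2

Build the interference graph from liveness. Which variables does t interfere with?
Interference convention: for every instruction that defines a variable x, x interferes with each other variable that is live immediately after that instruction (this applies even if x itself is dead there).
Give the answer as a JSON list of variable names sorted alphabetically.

Per-block:
  b0: {y} / ∅
  b1: {f,s} / ∅
  b2: {s,w} / ∅
  b3: {i,t} / ∅
  b4: {y} / {y}
  b5: {s} / {s}
  b6: {s,y} / {y}

Liveness:
  b0: in=∅ out={y}
  b1: in=∅ out=∅
  b2: in={y} out={s,y}
  b3: in={s,y} out={s,y}
  b4: in={s,y} out={s,y}
  b5: in={s,y} out={y}
  b6: in={y} out={y}

Interfere edges:
  f↔∅
  i↔{s,t,y}
  s↔{i,t,y}
  t↔{i,s,y}
  w↔{y}
  y↔{i,s,t,w}

N(t) = ["i", "s", "y"]

Answer: ["i", "s", "y"]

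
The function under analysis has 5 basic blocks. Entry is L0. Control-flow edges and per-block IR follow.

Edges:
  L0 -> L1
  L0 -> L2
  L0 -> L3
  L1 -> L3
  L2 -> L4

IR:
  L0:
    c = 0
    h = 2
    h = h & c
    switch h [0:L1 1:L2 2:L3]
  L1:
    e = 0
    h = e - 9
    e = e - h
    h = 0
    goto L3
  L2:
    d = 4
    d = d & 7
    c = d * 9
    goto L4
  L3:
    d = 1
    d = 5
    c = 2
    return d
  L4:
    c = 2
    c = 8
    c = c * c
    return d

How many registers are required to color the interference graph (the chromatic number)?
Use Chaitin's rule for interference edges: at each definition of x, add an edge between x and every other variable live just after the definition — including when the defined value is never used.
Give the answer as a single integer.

Answer: 2

Derivation:
def/use:
  L0 def {c,h} use ∅
  L1 def {e,h} use ∅
  L2 def {c,d} use ∅
  L3 def {c,d} use ∅
  L4 def {c} use {d}

Backward fixpoint:
  L0 li=∅ lo=∅
  L1 li=∅ lo=∅
  L2 li=∅ lo={d}
  L3 li=∅ lo=∅
  L4 li={d} lo=∅

Interference:
  c↔{d,h}
  d↔{c}
  e↔{h}
  h↔{c,e}

Registers:
  {c,d} pairwise interfere (2-clique) ⇒ χ ≥ 2
  assign c→c0 d→c1 e→c0 h→c1 — no edge inside a register ⇒ χ ≤ 2
  χ = 2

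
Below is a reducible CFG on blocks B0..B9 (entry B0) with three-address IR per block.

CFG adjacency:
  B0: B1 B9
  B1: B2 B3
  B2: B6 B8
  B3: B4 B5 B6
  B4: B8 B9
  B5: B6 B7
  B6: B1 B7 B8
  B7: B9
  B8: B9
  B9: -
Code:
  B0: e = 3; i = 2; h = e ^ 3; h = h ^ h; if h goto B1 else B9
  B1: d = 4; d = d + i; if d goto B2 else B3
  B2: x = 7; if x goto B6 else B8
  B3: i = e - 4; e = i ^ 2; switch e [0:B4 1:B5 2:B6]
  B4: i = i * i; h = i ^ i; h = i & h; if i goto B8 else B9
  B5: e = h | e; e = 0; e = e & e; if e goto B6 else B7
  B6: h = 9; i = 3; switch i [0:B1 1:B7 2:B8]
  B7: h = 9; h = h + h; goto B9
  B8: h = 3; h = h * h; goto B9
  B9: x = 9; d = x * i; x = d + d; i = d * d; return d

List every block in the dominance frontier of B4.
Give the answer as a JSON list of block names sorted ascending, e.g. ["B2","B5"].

idom tree: B1←B0 B2←B1 B3←B1 B4←B3 B5←B3 B6←B1 B7←B1 B8←B1 B9←B0
Dom at joins:
  B1: preds {B0,B6}: {B0} ∩ {B0,B1,B6} = {B0}; idom=B0
  B6: preds {B2,B3,B5}: {B0,B1,B2} ∩ {B0,B1,B3} ∩ {B0,B1,B3,B5} = {B0,B1}; idom=B1
  B7: preds {B5,B6}: {B0,B1,B3,B5} ∩ {B0,B1,B6} = {B0,B1}; idom=B1
  B8: preds {B2,B4,B6}: {B0,B1,B2} ∩ {B0,B1,B3,B4} ∩ {B0,B1,B6} = {B0,B1}; idom=B1
  B9: preds {B0,B4,B7,B8}: {B0} ∩ {B0,B1,B3,B4} ∩ {B0,B1,B7} ∩ {B0,B1,B8} = {B0}; idom=B0

DF walk-up:
  join B1 pred B0: · stop@B0
  join B1 pred B6: B6→B1 stop@B0
  join B6 pred B2: B2 stop@B1
  join B6 pred B3: B3 stop@B1
  join B6 pred B5: B5→B3 stop@B1
  join B7 pred B5: B5→B3 stop@B1
  join B7 pred B6: B6 stop@B1
  join B8 pred B2: B2 stop@B1
  join B8 pred B4: B4→B3 stop@B1
  join B8 pred B6: B6 stop@B1
  join B9 pred B0: · stop@B0
  join B9 pred B4: B4→B3→B1 stop@B0
  join B9 pred B7: B7→B1 stop@B0
  join B9 pred B8: B8→B1 stop@B0
  B0: DF=∅
  B1: DF={B1,B9}
  B2: DF={B6,B8}
  B3: DF={B6,B7,B8,B9}
  B4: DF={B8,B9}
  B5: DF={B6,B7}
  B6: DF={B1,B7,B8}
  B7: DF={B9}
  B8: DF={B9}
  B9: DF=∅

DF(B4) = ["B8", "B9"]

Answer: ["B8", "B9"]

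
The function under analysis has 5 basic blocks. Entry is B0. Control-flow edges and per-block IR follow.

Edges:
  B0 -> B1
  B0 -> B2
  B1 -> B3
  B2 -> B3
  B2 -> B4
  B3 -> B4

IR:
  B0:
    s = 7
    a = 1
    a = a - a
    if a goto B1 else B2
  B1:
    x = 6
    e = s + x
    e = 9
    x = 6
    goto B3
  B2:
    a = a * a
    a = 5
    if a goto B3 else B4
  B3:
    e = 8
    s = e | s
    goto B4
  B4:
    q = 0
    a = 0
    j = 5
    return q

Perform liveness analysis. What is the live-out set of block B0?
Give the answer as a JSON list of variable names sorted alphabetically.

Answer: ["a", "s"]

Analysis:
def/use:
  B0 def {a,s} use ∅
  B1 def {e,x} use {s}
  B2 def {a} use {a}
  B3 def {e,s} use {s}
  B4 def {a,j,q} use ∅

Liveness:
  live B0: ∅→{a,s}
  live B1: {s}→{s}
  live B2: {a,s}→{s}
  live B3: {s}→∅
  live B4: ∅→∅

live-out(B0) = ["a", "s"]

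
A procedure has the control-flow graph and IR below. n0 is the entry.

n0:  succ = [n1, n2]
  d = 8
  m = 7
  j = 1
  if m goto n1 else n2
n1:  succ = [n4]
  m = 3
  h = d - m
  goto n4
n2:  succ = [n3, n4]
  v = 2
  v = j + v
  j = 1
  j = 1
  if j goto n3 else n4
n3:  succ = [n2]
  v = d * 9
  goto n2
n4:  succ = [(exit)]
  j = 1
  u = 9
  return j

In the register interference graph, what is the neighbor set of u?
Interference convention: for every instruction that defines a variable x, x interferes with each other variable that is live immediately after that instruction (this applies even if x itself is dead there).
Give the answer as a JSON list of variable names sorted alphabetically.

def/use:
  n0 def {d,j,m} use ∅
  n1 def {h,m} use {d}
  n2 def {j,v} use {j}
  n3 def {v} use {d}
  n4 def {j,u} use ∅

Live sets:
  live n0: ∅→{d,j}
  live n1: {d}→∅
  live n2: {d,j}→{d,j}
  live n3: {d,j}→{d,j}
  live n4: ∅→∅

Conflict graph:
  d: {j,m,v}
  h: ∅
  j: {d,m,u,v}
  m: {d,j}
  u: {j}
  v: {d,j}

N(u) = ["j"]

Answer: ["j"]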